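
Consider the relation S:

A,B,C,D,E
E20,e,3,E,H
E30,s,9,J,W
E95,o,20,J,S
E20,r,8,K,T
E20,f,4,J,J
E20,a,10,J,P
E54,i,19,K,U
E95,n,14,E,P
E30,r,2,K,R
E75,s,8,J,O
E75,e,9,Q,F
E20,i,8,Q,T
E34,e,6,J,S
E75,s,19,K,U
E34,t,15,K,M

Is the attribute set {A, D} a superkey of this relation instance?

No

Two distinct rows share (A=E20, D=J), so {A, D} does not determine every attribute — not a superkey.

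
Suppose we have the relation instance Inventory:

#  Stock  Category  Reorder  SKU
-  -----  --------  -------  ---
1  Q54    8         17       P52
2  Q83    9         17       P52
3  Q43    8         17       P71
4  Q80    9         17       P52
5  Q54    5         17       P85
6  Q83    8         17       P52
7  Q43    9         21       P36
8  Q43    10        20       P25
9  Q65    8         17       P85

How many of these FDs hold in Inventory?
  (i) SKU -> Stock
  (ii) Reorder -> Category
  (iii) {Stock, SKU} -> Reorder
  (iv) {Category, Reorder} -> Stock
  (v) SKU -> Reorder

2

(i) SKU -> Stock: SKU=P52: rows 1, 2, 4, 6 → Stock takes values {Q54, Q83, Q80} — violation; SKU=P85: rows 5, 9 → Stock takes values {Q54, Q65} — violation — fails.
(ii) Reorder -> Category: Reorder=17: rows 1, 2, 3, 4, 5, 6, 9 → Category takes values {8, 9, 5} — violation — fails.
(iii) {Stock, SKU} -> Reorder: every LHS value maps to a single RHS value — holds.
(iv) {Category, Reorder} -> Stock: (Category=8, Reorder=17): rows 1, 3, 6, 9 → Stock takes values {Q54, Q43, Q83, Q65} — violation; (Category=9, Reorder=17): rows 2, 4 → Stock takes values {Q83, Q80} — violation — fails.
(v) SKU -> Reorder: every LHS value maps to a single RHS value — holds.
2 of the 5 dependencies hold.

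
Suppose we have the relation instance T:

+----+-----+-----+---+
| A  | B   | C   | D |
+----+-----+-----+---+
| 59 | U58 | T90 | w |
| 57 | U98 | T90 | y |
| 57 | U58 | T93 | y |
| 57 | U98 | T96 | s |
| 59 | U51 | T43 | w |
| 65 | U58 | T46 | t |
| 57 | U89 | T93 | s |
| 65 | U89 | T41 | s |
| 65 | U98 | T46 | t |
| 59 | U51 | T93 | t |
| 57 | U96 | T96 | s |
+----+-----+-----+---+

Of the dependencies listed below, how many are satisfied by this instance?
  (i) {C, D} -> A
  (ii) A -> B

(i) {C, D} -> A: every LHS value maps to a single RHS value — holds.
(ii) A -> B: A=59: 3 rows → B takes values {U58, U51} — violation; A=57: 5 rows → B takes values {U98, U58, U89, U96} — violation; A=65: 3 rows → B takes values {U58, U89, U98} — violation — fails.
1 of the 2 dependencies holds.

1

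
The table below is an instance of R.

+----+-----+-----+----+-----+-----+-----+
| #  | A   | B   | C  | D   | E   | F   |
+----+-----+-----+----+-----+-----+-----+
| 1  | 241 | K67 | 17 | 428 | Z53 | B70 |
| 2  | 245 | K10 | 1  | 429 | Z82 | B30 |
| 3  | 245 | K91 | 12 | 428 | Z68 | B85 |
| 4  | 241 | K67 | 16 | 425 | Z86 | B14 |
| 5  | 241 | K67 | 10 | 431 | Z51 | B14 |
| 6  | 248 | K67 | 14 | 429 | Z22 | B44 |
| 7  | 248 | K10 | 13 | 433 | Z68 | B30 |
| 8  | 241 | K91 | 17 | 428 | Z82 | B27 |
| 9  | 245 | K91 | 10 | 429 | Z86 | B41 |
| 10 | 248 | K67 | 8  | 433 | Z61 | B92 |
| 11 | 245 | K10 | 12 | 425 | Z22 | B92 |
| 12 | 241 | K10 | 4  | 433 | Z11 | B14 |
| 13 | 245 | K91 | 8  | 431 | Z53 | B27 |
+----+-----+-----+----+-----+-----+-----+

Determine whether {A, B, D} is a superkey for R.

Yes

All 13 rows have distinct {A, B, D} values, so {A, B, D} → (all attributes) holds and {A, B, D} is a superkey.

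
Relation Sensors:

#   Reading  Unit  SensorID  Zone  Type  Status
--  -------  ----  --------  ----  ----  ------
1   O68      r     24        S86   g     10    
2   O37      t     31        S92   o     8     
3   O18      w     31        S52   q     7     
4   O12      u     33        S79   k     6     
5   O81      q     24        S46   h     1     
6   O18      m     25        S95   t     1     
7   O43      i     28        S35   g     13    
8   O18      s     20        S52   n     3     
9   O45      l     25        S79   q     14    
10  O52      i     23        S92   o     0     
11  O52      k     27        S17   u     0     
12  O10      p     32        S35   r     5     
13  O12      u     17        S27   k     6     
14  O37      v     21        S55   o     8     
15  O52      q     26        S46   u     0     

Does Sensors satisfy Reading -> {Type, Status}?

Reading=O68: row 1 → {Type,Status} = (g, 10) ✓
Reading=O37: rows 2, 14 → {Type,Status} = (o, 8), (o, 8) ✓
Reading=O18: rows 3, 6, 8 → {Type,Status} takes values {(q, 7), (t, 1), (n, 3)} — violation
Reading=O12: rows 4, 13 → {Type,Status} = (k, 6), (k, 6) ✓
Reading=O81: row 5 → {Type,Status} = (h, 1) ✓
Reading=O43: row 7 → {Type,Status} = (g, 13) ✓
Reading=O45: row 9 → {Type,Status} = (q, 14) ✓
Reading=O52: rows 10, 11, 15 → {Type,Status} takes values {(o, 0), (u, 0)} — violation
Reading=O10: row 12 → {Type,Status} = (r, 5) ✓
Two rows agree on Reading but differ on {Type, Status}, so Reading -> {Type, Status} does not hold.

No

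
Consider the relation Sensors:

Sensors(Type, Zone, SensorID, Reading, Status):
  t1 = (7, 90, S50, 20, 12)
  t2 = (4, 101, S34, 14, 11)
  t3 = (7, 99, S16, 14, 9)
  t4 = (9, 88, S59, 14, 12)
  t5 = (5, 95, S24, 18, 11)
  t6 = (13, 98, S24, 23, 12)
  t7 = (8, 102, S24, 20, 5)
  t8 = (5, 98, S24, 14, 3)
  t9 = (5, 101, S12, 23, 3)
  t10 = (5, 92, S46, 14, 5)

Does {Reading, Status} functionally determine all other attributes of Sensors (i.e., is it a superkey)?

Yes

All 10 rows have distinct {Reading, Status} values, so {Reading, Status} → (all attributes) holds and {Reading, Status} is a superkey.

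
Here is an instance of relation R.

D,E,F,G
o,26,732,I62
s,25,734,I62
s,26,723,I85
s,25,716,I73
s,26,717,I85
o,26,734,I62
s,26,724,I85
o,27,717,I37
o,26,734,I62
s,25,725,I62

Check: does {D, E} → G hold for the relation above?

(D=o, E=26): 3 rows → G = I62, I62, I62 ✓
(D=s, E=25): 3 rows → G takes values {I62, I73} — violation
(D=s, E=26): 3 rows → G = I85, I85, I85 ✓
(D=o, E=27): 1 row → G = I37 ✓
Two rows agree on {D, E} but differ on G, so {D, E} → G does not hold.

No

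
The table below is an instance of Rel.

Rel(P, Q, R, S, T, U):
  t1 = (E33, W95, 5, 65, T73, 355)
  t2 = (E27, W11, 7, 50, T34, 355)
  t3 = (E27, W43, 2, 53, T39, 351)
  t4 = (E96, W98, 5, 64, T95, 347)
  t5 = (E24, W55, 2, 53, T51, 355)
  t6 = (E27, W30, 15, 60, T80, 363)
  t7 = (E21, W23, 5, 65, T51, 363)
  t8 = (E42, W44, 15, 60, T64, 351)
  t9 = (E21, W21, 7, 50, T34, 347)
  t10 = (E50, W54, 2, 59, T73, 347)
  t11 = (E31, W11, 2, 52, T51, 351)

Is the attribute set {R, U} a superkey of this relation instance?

No

Rows 3 and 11 have the same {R, U} value (R=2, U=351) but are distinct tuples, so {R, U} does not determine every attribute — not a superkey.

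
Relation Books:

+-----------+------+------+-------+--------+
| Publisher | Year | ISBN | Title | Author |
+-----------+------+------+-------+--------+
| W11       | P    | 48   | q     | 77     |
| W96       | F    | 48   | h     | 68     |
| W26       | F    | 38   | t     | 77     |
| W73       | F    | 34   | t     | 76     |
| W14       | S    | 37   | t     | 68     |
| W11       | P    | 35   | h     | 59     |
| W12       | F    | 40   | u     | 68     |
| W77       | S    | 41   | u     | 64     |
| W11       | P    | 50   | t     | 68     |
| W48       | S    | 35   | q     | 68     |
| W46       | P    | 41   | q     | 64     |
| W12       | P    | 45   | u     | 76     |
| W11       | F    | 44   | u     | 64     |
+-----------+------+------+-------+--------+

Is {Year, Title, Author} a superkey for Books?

All 13 rows have distinct {Year, Title, Author} values, so {Year, Title, Author} → (all attributes) holds and {Year, Title, Author} is a superkey.

Yes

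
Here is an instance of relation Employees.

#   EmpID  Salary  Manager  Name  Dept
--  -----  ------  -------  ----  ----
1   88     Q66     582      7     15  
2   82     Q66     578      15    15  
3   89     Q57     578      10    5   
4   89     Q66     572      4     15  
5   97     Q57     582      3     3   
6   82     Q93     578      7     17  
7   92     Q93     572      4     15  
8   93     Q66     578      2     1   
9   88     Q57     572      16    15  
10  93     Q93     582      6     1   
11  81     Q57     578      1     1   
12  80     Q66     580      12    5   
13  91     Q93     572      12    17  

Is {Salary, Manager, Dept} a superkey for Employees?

Yes

All 13 rows have distinct {Salary, Manager, Dept} values, so {Salary, Manager, Dept} → (all attributes) holds and {Salary, Manager, Dept} is a superkey.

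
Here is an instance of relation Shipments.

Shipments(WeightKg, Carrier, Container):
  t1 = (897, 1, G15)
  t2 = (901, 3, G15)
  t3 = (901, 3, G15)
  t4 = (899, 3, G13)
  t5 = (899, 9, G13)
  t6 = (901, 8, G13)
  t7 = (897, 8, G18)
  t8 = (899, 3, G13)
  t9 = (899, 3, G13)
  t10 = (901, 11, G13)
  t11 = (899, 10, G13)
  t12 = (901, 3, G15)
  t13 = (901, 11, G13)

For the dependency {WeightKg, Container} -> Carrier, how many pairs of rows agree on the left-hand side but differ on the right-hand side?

(WeightKg=901, Container=G15): all 3 rows agree on Carrier — 0 pairs.
(WeightKg=899, Container=G13): violating pairs (4,5), (4,11), (5,8), (5,9), (5,11), (8,11), (9,11) — 7 pairs.
(WeightKg=901, Container=G13): violating pairs (6,10), (6,13) — 2 pairs.

9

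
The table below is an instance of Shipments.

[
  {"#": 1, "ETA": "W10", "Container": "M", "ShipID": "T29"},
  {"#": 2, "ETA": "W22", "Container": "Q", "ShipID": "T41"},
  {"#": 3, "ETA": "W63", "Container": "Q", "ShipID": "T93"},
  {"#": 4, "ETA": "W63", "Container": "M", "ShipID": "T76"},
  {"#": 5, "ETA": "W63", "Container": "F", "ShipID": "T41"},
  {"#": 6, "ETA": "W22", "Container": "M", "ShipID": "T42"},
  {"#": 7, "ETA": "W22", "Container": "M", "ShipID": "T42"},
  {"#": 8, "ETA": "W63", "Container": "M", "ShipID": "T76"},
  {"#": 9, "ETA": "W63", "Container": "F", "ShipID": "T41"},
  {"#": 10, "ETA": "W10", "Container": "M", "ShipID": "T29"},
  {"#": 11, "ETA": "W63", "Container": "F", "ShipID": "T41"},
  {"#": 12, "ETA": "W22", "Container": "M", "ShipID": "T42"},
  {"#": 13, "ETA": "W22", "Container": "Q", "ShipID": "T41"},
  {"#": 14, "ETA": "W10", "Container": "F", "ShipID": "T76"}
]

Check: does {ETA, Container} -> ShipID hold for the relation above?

(ETA=W10, Container=M): rows 1, 10 → ShipID = T29, T29 ✓
(ETA=W22, Container=Q): rows 2, 13 → ShipID = T41, T41 ✓
(ETA=W63, Container=Q): row 3 → ShipID = T93 ✓
(ETA=W63, Container=M): rows 4, 8 → ShipID = T76, T76 ✓
(ETA=W63, Container=F): rows 5, 9, 11 → ShipID = T41, T41, T41 ✓
(ETA=W22, Container=M): rows 6, 7, 12 → ShipID = T42, T42, T42 ✓
(ETA=W10, Container=F): row 14 → ShipID = T76 ✓
Every {ETA, Container} value is associated with a single ShipID value, so {ETA, Container} -> ShipID holds.

Yes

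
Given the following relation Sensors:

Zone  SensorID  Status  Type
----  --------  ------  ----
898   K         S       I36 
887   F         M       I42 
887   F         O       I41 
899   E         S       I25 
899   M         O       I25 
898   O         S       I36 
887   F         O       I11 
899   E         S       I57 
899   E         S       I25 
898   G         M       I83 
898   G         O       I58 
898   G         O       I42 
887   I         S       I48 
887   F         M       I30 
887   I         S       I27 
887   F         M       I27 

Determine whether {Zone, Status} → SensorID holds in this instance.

No

(Zone=898, Status=S): 2 rows → SensorID takes values {K, O} — violation
(Zone=887, Status=M): 3 rows → SensorID = F, F, F ✓
(Zone=887, Status=O): 2 rows → SensorID = F, F ✓
(Zone=899, Status=S): 3 rows → SensorID = E, E, E ✓
(Zone=899, Status=O): 1 row → SensorID = M ✓
(Zone=898, Status=M): 1 row → SensorID = G ✓
(Zone=898, Status=O): 2 rows → SensorID = G, G ✓
(Zone=887, Status=S): 2 rows → SensorID = I, I ✓
Two rows agree on {Zone, Status} but differ on SensorID, so {Zone, Status} → SensorID does not hold.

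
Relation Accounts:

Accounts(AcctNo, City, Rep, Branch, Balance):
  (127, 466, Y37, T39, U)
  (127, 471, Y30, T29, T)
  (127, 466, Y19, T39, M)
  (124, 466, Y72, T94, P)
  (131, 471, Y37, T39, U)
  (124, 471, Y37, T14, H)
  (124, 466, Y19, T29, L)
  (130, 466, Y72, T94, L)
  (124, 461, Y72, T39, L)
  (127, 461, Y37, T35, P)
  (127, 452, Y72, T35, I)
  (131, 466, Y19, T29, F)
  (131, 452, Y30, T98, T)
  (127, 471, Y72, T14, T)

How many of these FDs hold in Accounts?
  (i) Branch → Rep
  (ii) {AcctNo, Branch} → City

(i) Branch → Rep: Branch=T39: 4 rows → Rep takes values {Y37, Y19, Y72} — violation; Branch=T29: 3 rows → Rep takes values {Y30, Y19} — violation; Branch=T14: 2 rows → Rep takes values {Y37, Y72} — violation; Branch=T35: 2 rows → Rep takes values {Y37, Y72} — violation — fails.
(ii) {AcctNo, Branch} → City: (AcctNo=127, Branch=T35): 2 rows → City takes values {461, 452} — violation — fails.
None of the 2 dependencies hold.

0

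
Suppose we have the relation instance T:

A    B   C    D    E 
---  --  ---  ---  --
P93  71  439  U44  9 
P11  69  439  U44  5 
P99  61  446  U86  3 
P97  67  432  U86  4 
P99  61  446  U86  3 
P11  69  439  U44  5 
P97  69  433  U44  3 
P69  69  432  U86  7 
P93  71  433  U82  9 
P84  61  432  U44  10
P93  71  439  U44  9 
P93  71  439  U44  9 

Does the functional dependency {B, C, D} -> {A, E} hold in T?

(B=71, C=439, D=U44): 3 rows → {A,E} = (P93, 9), (P93, 9), (P93, 9) ✓
(B=69, C=439, D=U44): 2 rows → {A,E} = (P11, 5), (P11, 5) ✓
(B=61, C=446, D=U86): 2 rows → {A,E} = (P99, 3), (P99, 3) ✓
(B=67, C=432, D=U86): 1 row → {A,E} = (P97, 4) ✓
(B=69, C=433, D=U44): 1 row → {A,E} = (P97, 3) ✓
(B=69, C=432, D=U86): 1 row → {A,E} = (P69, 7) ✓
(B=71, C=433, D=U82): 1 row → {A,E} = (P93, 9) ✓
(B=61, C=432, D=U44): 1 row → {A,E} = (P84, 10) ✓
Every {B, C, D} value is associated with a single {A, E} value, so {B, C, D} -> {A, E} holds.

Yes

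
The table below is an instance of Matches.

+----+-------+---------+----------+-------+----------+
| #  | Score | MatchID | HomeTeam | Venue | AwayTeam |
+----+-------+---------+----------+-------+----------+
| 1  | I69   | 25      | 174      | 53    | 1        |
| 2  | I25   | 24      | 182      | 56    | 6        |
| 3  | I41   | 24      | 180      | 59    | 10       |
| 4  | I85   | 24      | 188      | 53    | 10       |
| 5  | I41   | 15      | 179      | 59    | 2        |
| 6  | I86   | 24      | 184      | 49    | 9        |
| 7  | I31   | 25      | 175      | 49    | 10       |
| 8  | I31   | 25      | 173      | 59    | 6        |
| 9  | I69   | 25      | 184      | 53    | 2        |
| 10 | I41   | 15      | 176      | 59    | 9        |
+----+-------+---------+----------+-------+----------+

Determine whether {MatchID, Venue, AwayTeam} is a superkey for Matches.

Yes

All 10 rows have distinct {MatchID, Venue, AwayTeam} values, so {MatchID, Venue, AwayTeam} → (all attributes) holds and {MatchID, Venue, AwayTeam} is a superkey.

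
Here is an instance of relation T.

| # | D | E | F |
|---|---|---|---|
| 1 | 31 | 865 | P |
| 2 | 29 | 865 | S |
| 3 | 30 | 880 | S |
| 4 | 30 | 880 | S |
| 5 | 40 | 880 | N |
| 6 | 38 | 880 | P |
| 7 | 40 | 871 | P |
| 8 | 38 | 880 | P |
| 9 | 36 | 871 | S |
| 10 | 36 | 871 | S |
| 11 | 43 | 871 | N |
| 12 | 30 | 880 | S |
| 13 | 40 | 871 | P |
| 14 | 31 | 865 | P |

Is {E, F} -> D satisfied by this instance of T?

(E=865, F=P): rows 1, 14 → D = 31, 31 ✓
(E=865, F=S): row 2 → D = 29 ✓
(E=880, F=S): rows 3, 4, 12 → D = 30, 30, 30 ✓
(E=880, F=N): row 5 → D = 40 ✓
(E=880, F=P): rows 6, 8 → D = 38, 38 ✓
(E=871, F=P): rows 7, 13 → D = 40, 40 ✓
(E=871, F=S): rows 9, 10 → D = 36, 36 ✓
(E=871, F=N): row 11 → D = 43 ✓
Every {E, F} value is associated with a single D value, so {E, F} -> D holds.

Yes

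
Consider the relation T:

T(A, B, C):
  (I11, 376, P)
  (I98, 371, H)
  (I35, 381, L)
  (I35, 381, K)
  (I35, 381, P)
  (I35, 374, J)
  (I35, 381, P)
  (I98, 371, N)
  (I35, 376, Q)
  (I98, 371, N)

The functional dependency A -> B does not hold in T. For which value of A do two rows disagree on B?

I35

A=I11: 1 row → B = 376 ✓
A=I98: 3 rows → B = 371, 371, 371 ✓
A=I35: 6 rows → B takes values {381, 374, 376} — violation
The only A value with inconsistent B is A=I35.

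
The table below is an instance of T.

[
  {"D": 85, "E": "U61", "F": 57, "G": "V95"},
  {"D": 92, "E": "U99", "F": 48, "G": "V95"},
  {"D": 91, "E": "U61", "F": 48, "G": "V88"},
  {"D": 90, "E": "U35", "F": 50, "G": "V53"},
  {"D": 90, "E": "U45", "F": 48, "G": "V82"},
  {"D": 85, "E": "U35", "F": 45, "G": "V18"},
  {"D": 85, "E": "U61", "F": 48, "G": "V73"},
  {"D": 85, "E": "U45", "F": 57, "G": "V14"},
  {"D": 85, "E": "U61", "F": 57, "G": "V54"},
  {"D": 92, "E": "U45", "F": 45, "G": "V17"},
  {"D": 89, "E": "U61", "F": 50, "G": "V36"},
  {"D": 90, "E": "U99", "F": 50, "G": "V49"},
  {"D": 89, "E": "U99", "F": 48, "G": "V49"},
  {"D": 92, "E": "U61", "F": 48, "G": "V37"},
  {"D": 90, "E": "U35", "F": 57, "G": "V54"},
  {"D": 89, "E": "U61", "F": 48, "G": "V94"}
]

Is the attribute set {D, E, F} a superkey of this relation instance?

Two distinct rows share (D=85, E=U61, F=57), so {D, E, F} does not determine every attribute — not a superkey.

No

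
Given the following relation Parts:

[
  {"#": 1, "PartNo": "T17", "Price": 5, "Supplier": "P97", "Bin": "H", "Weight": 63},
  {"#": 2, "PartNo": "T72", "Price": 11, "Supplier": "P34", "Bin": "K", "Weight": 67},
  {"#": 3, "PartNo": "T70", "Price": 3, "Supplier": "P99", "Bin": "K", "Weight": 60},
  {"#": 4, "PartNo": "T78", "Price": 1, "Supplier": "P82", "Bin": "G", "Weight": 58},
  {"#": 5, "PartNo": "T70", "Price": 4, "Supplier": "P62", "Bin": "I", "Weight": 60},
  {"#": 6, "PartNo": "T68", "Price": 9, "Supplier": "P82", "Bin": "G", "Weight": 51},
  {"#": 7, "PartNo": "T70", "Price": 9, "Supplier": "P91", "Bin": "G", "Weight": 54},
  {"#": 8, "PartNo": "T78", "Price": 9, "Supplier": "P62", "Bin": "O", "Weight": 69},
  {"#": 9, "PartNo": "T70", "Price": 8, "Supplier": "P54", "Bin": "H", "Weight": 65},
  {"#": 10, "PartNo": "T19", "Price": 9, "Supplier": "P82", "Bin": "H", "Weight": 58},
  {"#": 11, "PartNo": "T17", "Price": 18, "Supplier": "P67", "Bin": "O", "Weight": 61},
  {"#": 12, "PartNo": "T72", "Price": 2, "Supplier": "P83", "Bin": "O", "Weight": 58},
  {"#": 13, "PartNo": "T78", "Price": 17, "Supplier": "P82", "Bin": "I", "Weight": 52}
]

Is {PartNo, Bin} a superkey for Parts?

All 13 rows have distinct {PartNo, Bin} values, so {PartNo, Bin} → (all attributes) holds and {PartNo, Bin} is a superkey.

Yes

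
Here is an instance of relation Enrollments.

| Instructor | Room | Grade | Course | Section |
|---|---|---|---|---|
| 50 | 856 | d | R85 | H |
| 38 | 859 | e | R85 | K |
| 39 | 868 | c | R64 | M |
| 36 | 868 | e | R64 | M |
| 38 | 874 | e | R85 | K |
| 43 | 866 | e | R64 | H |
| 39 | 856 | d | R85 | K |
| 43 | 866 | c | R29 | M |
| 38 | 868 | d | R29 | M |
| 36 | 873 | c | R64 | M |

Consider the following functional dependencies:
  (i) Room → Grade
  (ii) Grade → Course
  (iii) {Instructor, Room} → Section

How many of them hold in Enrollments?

0

(i) Room → Grade: Room=868: 3 rows → Grade takes values {c, e, d} — violation; Room=866: 2 rows → Grade takes values {e, c} — violation — fails.
(ii) Grade → Course: Grade=d: 3 rows → Course takes values {R85, R29} — violation; Grade=e: 4 rows → Course takes values {R85, R64} — violation; Grade=c: 3 rows → Course takes values {R64, R29} — violation — fails.
(iii) {Instructor, Room} → Section: (Instructor=43, Room=866): 2 rows → Section takes values {H, M} — violation — fails.
None of the 3 dependencies hold.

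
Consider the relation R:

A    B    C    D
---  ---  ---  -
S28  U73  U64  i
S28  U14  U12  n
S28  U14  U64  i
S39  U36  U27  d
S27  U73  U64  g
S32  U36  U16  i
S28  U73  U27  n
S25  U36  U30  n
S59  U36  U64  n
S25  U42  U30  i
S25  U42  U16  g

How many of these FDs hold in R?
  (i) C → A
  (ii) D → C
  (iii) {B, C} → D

(i) C → A: C=U64: 4 rows → A takes values {S28, S27, S59} — violation; C=U27: 2 rows → A takes values {S39, S28} — violation; C=U16: 2 rows → A takes values {S32, S25} — violation — fails.
(ii) D → C: D=i: 4 rows → C takes values {U64, U16, U30} — violation; D=n: 4 rows → C takes values {U12, U27, U30, U64} — violation; D=g: 2 rows → C takes values {U64, U16} — violation — fails.
(iii) {B, C} → D: (B=U73, C=U64): 2 rows → D takes values {i, g} — violation — fails.
None of the 3 dependencies hold.

0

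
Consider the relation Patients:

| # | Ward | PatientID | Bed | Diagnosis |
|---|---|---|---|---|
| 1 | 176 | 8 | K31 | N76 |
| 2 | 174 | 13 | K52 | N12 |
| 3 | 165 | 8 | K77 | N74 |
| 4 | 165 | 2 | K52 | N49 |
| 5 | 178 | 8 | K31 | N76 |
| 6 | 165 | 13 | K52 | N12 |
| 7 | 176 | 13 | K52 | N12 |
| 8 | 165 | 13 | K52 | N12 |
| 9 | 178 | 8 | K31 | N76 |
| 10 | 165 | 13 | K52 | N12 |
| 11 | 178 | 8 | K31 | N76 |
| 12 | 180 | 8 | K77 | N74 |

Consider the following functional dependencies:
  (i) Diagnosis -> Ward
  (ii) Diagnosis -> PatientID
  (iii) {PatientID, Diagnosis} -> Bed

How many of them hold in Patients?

2

(i) Diagnosis -> Ward: Diagnosis=N76: rows 1, 5, 9, 11 → Ward takes values {176, 178} — violation; Diagnosis=N12: rows 2, 6, 7, 8, 10 → Ward takes values {174, 165, 176} — violation; Diagnosis=N74: rows 3, 12 → Ward takes values {165, 180} — violation — fails.
(ii) Diagnosis -> PatientID: every LHS value maps to a single RHS value — holds.
(iii) {PatientID, Diagnosis} -> Bed: every LHS value maps to a single RHS value — holds.
2 of the 3 dependencies hold.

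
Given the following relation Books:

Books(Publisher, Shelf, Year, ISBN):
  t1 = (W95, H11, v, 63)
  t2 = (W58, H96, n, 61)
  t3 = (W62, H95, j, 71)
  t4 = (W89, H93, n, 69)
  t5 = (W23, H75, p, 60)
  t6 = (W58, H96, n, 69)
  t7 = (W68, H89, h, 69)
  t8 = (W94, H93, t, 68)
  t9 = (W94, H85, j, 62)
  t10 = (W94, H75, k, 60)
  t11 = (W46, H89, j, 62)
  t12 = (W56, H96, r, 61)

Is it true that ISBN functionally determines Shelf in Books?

No

ISBN=63: row 1 → Shelf = H11 ✓
ISBN=61: rows 2, 12 → Shelf = H96, H96 ✓
ISBN=71: row 3 → Shelf = H95 ✓
ISBN=69: rows 4, 6, 7 → Shelf takes values {H93, H96, H89} — violation
ISBN=60: rows 5, 10 → Shelf = H75, H75 ✓
ISBN=68: row 8 → Shelf = H93 ✓
ISBN=62: rows 9, 11 → Shelf takes values {H85, H89} — violation
Two rows agree on ISBN but differ on Shelf, so ISBN -> Shelf does not hold.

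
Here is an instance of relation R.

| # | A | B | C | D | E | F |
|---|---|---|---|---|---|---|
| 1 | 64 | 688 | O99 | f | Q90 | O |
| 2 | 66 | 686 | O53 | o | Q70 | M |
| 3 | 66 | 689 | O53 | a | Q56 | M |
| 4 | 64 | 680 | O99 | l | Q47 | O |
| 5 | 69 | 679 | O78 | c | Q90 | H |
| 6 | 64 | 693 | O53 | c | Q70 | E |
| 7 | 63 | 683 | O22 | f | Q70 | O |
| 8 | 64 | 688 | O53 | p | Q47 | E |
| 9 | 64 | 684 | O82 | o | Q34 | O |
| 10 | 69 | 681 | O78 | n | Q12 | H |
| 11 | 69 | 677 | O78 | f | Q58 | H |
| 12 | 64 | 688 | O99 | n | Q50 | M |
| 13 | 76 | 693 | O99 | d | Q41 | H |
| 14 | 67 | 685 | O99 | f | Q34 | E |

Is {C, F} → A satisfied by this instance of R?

(C=O99, F=O): rows 1, 4 → A = 64, 64 ✓
(C=O53, F=M): rows 2, 3 → A = 66, 66 ✓
(C=O78, F=H): rows 5, 10, 11 → A = 69, 69, 69 ✓
(C=O53, F=E): rows 6, 8 → A = 64, 64 ✓
(C=O22, F=O): row 7 → A = 63 ✓
(C=O82, F=O): row 9 → A = 64 ✓
(C=O99, F=M): row 12 → A = 64 ✓
(C=O99, F=H): row 13 → A = 76 ✓
(C=O99, F=E): row 14 → A = 67 ✓
Every {C, F} value is associated with a single A value, so {C, F} → A holds.

Yes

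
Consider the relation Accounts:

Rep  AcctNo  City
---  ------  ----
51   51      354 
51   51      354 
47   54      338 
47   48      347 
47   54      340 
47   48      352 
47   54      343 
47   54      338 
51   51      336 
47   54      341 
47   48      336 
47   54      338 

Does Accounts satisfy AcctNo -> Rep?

AcctNo=51: 3 rows → Rep = 51, 51, 51 ✓
AcctNo=54: 6 rows → Rep = 47, 47, 47, 47, 47, 47 ✓
AcctNo=48: 3 rows → Rep = 47, 47, 47 ✓
Every AcctNo value is associated with a single Rep value, so AcctNo -> Rep holds.

Yes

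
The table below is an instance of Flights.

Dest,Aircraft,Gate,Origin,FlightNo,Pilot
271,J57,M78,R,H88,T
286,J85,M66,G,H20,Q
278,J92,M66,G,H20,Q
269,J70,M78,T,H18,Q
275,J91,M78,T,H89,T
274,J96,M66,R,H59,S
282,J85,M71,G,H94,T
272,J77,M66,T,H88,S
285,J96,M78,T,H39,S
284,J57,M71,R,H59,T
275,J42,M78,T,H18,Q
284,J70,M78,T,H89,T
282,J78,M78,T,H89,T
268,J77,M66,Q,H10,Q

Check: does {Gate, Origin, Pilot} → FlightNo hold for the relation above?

(Gate=M78, Origin=R, Pilot=T): 1 row → FlightNo = H88 ✓
(Gate=M66, Origin=G, Pilot=Q): 2 rows → FlightNo = H20, H20 ✓
(Gate=M78, Origin=T, Pilot=Q): 2 rows → FlightNo = H18, H18 ✓
(Gate=M78, Origin=T, Pilot=T): 3 rows → FlightNo = H89, H89, H89 ✓
(Gate=M66, Origin=R, Pilot=S): 1 row → FlightNo = H59 ✓
(Gate=M71, Origin=G, Pilot=T): 1 row → FlightNo = H94 ✓
(Gate=M66, Origin=T, Pilot=S): 1 row → FlightNo = H88 ✓
(Gate=M78, Origin=T, Pilot=S): 1 row → FlightNo = H39 ✓
(Gate=M71, Origin=R, Pilot=T): 1 row → FlightNo = H59 ✓
(Gate=M66, Origin=Q, Pilot=Q): 1 row → FlightNo = H10 ✓
Every {Gate, Origin, Pilot} value is associated with a single FlightNo value, so {Gate, Origin, Pilot} → FlightNo holds.

Yes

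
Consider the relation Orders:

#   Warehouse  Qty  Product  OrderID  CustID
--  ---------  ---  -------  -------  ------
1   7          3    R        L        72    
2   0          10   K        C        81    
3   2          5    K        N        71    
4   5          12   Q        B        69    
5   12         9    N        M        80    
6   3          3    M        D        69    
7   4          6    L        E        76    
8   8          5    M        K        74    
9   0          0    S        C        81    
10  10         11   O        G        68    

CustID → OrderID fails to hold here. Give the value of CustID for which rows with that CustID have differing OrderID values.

69

CustID=72: row 1 → OrderID = L ✓
CustID=81: rows 2, 9 → OrderID = C, C ✓
CustID=71: row 3 → OrderID = N ✓
CustID=69: rows 4, 6 → OrderID takes values {B, D} — violation
CustID=80: row 5 → OrderID = M ✓
CustID=76: row 7 → OrderID = E ✓
CustID=74: row 8 → OrderID = K ✓
CustID=68: row 10 → OrderID = G ✓
The only CustID value with inconsistent OrderID is CustID=69.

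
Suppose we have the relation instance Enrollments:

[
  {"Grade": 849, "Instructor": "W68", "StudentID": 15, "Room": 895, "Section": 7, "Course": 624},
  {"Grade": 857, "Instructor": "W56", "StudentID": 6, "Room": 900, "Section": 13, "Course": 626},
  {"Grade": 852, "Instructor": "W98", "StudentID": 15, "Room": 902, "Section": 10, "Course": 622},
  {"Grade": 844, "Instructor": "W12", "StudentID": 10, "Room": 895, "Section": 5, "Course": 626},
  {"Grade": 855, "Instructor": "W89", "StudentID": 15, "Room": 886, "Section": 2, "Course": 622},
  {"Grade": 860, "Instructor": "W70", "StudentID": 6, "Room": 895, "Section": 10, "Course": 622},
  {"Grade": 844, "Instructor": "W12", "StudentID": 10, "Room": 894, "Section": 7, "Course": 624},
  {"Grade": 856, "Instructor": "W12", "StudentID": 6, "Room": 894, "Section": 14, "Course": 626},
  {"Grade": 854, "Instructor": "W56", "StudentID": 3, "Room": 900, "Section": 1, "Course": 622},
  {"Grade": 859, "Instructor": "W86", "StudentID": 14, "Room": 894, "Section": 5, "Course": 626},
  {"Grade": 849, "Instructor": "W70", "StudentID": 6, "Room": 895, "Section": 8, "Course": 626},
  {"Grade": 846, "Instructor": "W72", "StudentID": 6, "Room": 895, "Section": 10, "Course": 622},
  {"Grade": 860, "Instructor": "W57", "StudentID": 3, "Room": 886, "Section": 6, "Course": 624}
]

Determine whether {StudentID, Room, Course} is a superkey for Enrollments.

No

Two distinct rows share (StudentID=6, Room=895, Course=622), so {StudentID, Room, Course} does not determine every attribute — not a superkey.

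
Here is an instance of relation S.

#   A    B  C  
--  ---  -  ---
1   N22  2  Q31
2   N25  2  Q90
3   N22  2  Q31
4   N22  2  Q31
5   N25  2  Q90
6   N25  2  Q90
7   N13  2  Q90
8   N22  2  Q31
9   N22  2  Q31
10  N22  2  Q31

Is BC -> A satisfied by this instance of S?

No

(B=2, C=Q31): rows 1, 3, 4, 8, 9, 10 → A = N22, N22, N22, N22, N22, N22 ✓
(B=2, C=Q90): rows 2, 5, 6, 7 → A takes values {N25, N13} — violation
Two rows agree on BC but differ on A, so BC -> A does not hold.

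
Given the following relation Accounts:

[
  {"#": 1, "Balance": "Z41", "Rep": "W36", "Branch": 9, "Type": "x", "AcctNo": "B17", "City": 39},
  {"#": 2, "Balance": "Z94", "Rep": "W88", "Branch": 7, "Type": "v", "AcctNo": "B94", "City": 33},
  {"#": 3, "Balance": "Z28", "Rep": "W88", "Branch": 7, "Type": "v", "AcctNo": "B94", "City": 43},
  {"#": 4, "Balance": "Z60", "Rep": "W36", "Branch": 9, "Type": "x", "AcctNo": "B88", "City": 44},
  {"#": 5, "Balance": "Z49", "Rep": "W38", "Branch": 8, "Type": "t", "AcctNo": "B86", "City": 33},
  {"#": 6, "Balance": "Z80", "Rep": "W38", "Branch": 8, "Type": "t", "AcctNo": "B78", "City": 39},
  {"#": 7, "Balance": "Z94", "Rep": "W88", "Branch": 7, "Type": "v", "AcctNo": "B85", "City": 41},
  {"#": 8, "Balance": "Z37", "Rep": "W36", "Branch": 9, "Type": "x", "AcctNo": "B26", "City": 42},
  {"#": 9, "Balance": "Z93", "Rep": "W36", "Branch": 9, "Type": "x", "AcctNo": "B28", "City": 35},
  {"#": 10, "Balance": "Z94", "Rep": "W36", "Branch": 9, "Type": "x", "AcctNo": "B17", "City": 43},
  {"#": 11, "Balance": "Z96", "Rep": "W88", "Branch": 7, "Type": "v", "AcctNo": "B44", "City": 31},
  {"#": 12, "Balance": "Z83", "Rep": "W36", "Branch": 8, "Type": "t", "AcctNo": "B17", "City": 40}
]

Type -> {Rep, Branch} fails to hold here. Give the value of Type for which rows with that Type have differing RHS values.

Type=x: rows 1, 4, 8, 9, 10 → {Rep,Branch} = (W36, 9), (W36, 9), (W36, 9), (W36, 9), (W36, 9) ✓
Type=v: rows 2, 3, 7, 11 → {Rep,Branch} = (W88, 7), (W88, 7), (W88, 7), (W88, 7) ✓
Type=t: rows 5, 6, 12 → {Rep,Branch} takes values {(W38, 8), (W36, 8)} — violation
The only Type value with inconsistent RHS is Type=t.

t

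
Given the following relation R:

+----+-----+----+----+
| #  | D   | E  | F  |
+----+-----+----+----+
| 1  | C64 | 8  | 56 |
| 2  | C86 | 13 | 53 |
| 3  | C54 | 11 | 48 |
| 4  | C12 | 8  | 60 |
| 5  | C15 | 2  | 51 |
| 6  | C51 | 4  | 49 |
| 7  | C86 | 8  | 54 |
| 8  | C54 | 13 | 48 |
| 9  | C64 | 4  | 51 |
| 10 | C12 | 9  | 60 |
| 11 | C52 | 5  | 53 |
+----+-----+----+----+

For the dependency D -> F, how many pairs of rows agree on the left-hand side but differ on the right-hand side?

2

D=C64: violating pairs (1,9) — 1 pair.
D=C86: violating pairs (2,7) — 1 pair.
D=C54: all 2 rows agree on F — 0 pairs.
D=C12: all 2 rows agree on F — 0 pairs.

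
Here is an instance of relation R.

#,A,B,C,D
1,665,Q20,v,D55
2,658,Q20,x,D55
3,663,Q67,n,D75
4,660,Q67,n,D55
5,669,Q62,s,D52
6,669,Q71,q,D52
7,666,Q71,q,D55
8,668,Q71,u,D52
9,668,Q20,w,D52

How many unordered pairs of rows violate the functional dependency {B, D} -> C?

(B=Q20, D=D55): violating pairs (1,2) — 1 pair.
(B=Q71, D=D52): violating pairs (6,8) — 1 pair.

2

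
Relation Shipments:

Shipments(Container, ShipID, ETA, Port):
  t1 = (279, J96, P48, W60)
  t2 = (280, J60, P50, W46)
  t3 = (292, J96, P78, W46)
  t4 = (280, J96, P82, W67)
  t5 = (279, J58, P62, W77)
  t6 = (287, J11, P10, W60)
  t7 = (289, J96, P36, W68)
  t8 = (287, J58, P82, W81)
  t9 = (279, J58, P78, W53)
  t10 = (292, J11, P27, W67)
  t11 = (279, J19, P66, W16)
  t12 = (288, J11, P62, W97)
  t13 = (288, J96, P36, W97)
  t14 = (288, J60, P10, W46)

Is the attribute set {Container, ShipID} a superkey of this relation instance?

No

Rows 5 and 9 have the same {Container, ShipID} value (Container=279, ShipID=J58) but are distinct tuples, so {Container, ShipID} does not determine every attribute — not a superkey.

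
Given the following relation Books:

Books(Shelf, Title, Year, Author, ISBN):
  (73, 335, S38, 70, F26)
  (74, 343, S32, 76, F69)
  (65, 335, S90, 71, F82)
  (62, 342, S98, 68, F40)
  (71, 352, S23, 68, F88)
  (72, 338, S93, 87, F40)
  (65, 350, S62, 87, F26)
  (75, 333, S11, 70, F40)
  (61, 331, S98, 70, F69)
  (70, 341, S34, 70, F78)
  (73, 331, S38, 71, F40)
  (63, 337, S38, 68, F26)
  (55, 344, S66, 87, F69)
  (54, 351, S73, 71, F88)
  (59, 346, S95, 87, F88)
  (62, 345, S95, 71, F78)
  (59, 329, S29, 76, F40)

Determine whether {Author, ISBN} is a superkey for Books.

Yes

All 17 rows have distinct {Author, ISBN} values, so {Author, ISBN} → (all attributes) holds and {Author, ISBN} is a superkey.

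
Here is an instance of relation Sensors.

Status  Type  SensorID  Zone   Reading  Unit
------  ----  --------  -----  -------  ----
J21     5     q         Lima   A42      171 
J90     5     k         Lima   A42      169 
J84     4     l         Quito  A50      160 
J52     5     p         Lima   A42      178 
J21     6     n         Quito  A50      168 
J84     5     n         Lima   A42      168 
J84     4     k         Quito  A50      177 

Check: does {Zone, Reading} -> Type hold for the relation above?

(Zone=Lima, Reading=A42): 4 rows → Type = 5, 5, 5, 5 ✓
(Zone=Quito, Reading=A50): 3 rows → Type takes values {4, 6} — violation
Two rows agree on {Zone, Reading} but differ on Type, so {Zone, Reading} -> Type does not hold.

No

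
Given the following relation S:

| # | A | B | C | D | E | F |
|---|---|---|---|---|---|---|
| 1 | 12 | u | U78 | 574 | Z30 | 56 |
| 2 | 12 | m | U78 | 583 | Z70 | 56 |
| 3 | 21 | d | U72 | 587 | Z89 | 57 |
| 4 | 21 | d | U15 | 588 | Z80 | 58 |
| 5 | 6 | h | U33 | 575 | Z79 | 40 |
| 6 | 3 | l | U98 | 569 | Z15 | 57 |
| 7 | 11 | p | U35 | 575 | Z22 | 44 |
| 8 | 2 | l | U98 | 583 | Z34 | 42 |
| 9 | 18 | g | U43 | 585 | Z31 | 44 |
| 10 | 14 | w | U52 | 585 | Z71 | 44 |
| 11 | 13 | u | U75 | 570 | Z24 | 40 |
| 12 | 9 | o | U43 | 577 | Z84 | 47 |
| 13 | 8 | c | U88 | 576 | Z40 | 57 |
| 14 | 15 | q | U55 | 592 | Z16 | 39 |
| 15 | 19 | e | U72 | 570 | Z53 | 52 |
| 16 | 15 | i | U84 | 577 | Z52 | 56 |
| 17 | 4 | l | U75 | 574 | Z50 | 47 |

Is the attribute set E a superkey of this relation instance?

Yes

All 17 rows have distinct E values, so E → (all attributes) holds and E is a superkey.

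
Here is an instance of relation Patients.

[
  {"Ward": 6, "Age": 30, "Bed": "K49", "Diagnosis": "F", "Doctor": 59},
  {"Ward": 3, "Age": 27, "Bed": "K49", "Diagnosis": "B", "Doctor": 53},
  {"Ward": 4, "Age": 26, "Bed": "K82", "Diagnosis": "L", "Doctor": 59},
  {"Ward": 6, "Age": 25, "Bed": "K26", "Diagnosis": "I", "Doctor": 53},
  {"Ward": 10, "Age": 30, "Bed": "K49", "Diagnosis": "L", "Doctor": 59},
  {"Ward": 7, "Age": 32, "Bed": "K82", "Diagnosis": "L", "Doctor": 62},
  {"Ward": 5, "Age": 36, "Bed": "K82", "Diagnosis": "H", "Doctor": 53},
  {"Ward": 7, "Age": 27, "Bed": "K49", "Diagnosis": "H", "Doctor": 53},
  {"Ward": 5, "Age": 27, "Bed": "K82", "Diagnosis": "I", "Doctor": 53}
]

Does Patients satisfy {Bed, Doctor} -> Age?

(Bed=K49, Doctor=59): 2 rows → Age = 30, 30 ✓
(Bed=K49, Doctor=53): 2 rows → Age = 27, 27 ✓
(Bed=K82, Doctor=59): 1 row → Age = 26 ✓
(Bed=K26, Doctor=53): 1 row → Age = 25 ✓
(Bed=K82, Doctor=62): 1 row → Age = 32 ✓
(Bed=K82, Doctor=53): 2 rows → Age takes values {36, 27} — violation
Two rows agree on {Bed, Doctor} but differ on Age, so {Bed, Doctor} -> Age does not hold.

No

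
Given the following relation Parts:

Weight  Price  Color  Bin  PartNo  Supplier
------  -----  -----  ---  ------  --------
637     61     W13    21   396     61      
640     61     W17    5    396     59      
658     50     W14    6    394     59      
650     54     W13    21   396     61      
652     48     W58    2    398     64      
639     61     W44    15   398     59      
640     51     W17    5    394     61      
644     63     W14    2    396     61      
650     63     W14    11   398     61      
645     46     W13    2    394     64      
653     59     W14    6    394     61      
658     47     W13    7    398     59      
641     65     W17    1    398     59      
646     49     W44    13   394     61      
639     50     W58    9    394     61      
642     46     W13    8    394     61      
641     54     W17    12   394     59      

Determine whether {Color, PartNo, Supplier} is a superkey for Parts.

No

Two distinct rows share (Color=W13, PartNo=396, Supplier=61), so {Color, PartNo, Supplier} does not determine every attribute — not a superkey.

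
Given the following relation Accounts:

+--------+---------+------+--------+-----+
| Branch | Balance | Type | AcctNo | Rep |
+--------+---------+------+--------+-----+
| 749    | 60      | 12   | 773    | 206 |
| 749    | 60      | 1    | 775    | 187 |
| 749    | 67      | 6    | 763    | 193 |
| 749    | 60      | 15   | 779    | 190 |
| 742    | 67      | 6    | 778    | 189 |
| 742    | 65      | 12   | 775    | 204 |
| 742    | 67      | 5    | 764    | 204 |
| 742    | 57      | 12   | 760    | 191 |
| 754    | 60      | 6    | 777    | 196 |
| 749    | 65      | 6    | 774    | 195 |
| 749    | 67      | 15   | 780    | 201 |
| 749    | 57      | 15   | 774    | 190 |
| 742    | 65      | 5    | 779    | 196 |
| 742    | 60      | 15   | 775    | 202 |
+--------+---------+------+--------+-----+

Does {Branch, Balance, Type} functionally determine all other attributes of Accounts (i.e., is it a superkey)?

All 14 rows have distinct {Branch, Balance, Type} values, so {Branch, Balance, Type} → (all attributes) holds and {Branch, Balance, Type} is a superkey.

Yes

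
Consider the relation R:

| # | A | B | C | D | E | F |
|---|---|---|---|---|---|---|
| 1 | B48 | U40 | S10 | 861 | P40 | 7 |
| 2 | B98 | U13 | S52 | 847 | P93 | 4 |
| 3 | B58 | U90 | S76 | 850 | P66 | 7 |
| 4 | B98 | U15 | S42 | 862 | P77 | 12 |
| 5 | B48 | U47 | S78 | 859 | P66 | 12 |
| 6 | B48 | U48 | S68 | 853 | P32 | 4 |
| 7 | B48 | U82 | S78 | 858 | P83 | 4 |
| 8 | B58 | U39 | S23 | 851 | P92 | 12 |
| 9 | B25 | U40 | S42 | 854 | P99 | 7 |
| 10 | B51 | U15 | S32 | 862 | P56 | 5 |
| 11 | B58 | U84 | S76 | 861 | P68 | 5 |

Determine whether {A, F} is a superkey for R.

Rows 6 and 7 have the same {A, F} value (A=B48, F=4) but are distinct tuples, so {A, F} does not determine every attribute — not a superkey.

No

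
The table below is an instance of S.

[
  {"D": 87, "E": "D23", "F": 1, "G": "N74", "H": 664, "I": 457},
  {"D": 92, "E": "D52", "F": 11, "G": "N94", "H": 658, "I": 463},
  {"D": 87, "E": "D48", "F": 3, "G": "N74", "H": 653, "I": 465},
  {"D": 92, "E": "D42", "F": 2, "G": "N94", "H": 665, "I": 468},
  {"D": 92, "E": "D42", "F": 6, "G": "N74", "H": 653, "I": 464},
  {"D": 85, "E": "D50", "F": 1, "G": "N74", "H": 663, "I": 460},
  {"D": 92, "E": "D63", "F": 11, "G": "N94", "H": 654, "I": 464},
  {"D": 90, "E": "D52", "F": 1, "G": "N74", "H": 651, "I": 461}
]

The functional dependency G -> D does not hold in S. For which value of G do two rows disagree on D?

G=N74: 5 rows → D takes values {87, 92, 85, 90} — violation
G=N94: 3 rows → D = 92, 92, 92 ✓
The only G value with inconsistent D is G=N74.

N74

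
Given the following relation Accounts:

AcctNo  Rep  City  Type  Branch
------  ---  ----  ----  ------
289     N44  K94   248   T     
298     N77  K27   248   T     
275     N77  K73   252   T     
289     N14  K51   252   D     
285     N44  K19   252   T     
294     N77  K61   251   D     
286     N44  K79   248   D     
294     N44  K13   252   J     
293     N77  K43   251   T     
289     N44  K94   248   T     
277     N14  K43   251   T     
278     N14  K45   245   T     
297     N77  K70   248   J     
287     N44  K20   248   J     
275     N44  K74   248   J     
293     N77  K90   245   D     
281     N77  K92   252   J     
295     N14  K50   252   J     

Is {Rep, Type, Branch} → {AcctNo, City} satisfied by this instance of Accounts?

(Rep=N44, Type=248, Branch=T): 2 rows → {AcctNo,City} = (289, K94), (289, K94) ✓
(Rep=N77, Type=248, Branch=T): 1 row → {AcctNo,City} = (298, K27) ✓
(Rep=N77, Type=252, Branch=T): 1 row → {AcctNo,City} = (275, K73) ✓
(Rep=N14, Type=252, Branch=D): 1 row → {AcctNo,City} = (289, K51) ✓
(Rep=N44, Type=252, Branch=T): 1 row → {AcctNo,City} = (285, K19) ✓
(Rep=N77, Type=251, Branch=D): 1 row → {AcctNo,City} = (294, K61) ✓
(Rep=N44, Type=248, Branch=D): 1 row → {AcctNo,City} = (286, K79) ✓
(Rep=N44, Type=252, Branch=J): 1 row → {AcctNo,City} = (294, K13) ✓
(Rep=N77, Type=251, Branch=T): 1 row → {AcctNo,City} = (293, K43) ✓
(Rep=N14, Type=251, Branch=T): 1 row → {AcctNo,City} = (277, K43) ✓
(Rep=N14, Type=245, Branch=T): 1 row → {AcctNo,City} = (278, K45) ✓
(Rep=N77, Type=248, Branch=J): 1 row → {AcctNo,City} = (297, K70) ✓
(Rep=N44, Type=248, Branch=J): 2 rows → {AcctNo,City} takes values {(287, K20), (275, K74)} — violation
(Rep=N77, Type=245, Branch=D): 1 row → {AcctNo,City} = (293, K90) ✓
(Rep=N77, Type=252, Branch=J): 1 row → {AcctNo,City} = (281, K92) ✓
(Rep=N14, Type=252, Branch=J): 1 row → {AcctNo,City} = (295, K50) ✓
Two rows agree on {Rep, Type, Branch} but differ on {AcctNo, City}, so {Rep, Type, Branch} → {AcctNo, City} does not hold.

No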